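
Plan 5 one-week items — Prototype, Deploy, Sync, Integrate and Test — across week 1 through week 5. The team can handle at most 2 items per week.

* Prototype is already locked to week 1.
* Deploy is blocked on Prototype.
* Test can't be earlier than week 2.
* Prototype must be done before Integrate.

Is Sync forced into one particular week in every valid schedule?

Sync can be week 1 (e.g. Integrate=week 3; Test=week 2; Deploy=week 2; Sync=week 1; Prototype=week 1) or week 2 (e.g. Sync in week 2; Integrate in week 3; Prototype in week 1; Deploy in week 3; Test in week 2).

No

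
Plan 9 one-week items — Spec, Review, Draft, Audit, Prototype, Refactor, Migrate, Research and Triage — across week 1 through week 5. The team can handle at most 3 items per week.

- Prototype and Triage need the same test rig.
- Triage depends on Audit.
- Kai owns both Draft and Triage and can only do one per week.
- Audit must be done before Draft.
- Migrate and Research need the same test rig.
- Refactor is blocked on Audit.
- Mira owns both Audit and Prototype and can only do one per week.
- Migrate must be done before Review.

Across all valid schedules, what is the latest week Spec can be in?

Spec at week 5 is achievable: Triage=week 3; Research=week 3; Refactor=week 2; Migrate=week 1; Review=week 2; Prototype=week 4; Draft=week 2; Audit=week 1; Spec=week 5.

week 5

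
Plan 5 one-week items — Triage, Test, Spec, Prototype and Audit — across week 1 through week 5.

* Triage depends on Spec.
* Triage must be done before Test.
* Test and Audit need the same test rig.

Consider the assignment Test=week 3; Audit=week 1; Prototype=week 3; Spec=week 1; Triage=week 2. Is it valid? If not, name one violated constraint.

Triage must be done before Test — holds.
Test and Audit need the same test rig — holds.
Triage depends on Spec — holds.

Yes, all constraints hold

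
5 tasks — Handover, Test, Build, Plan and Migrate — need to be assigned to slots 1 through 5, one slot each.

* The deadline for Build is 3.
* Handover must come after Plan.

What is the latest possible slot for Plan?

Downstream work caps Plan at 4.
Plan at 4 is achievable: Plan in 4; Build in 1; Test in 1; Handover in 5; Migrate in 1.

4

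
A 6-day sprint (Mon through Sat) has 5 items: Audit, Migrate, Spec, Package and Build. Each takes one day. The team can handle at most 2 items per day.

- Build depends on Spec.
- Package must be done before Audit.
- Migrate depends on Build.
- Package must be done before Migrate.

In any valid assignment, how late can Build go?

Precedence pushes Build to at least Tue; downstream work caps Build at Fri.
Build at Fri is achievable: Spec in Mon, Audit in Tue, Package in Mon, Build in Fri, Migrate in Sat.

Fri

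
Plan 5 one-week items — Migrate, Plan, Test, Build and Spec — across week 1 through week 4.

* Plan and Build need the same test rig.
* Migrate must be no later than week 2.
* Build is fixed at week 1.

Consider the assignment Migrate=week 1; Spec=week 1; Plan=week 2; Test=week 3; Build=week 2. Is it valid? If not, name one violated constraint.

Migrate must be no later than week 2 — holds.
Plan and Build need the same test rig — violated.
Build is fixed at week 1 — violated.

No. Build is fixed at week 1 is not satisfied.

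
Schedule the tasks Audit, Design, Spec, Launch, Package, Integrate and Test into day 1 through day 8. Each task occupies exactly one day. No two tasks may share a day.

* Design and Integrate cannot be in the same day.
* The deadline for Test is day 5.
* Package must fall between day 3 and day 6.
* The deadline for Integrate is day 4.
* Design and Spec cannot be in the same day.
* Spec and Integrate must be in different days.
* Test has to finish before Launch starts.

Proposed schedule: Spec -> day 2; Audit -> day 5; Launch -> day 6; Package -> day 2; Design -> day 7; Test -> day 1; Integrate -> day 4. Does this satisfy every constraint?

Invalid. Package must fall between day 3 and day 6.

Package must fall between day 3 and day 6 — violated.
Test has to finish before Launch starts — holds.
Design and Integrate cannot be in the same day — holds.
No two tasks may share a day — violated.
Spec and Integrate must be in different days — holds.
The deadline for Integrate is day 4 — holds.
Design and Spec cannot be in the same day — holds.
The deadline for Test is day 5 — holds.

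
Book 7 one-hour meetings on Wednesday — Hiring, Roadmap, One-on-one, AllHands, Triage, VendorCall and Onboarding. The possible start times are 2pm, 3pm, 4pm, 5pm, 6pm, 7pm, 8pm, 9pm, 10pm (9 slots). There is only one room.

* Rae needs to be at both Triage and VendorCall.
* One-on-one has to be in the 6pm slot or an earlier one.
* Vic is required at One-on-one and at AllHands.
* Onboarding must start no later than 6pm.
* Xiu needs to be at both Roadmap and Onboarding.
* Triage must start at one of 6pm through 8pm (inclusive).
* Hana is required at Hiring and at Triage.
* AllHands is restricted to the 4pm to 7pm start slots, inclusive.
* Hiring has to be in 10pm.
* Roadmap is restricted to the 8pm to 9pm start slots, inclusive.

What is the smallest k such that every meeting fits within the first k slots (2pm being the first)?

With at most 1 per slot and 7 meetings, at least 7 slots are needed.
Hiring can't be placed before 10pm — that is slot 9 counting from 2pm — so the schedule must run through at least 9 slots.
9 works (last occupied slot: 10pm): for example Hiring=10pm; One-on-one=2pm; AllHands=4pm; VendorCall=5pm; Onboarding=3pm; Triage=6pm; Roadmap=8pm.

9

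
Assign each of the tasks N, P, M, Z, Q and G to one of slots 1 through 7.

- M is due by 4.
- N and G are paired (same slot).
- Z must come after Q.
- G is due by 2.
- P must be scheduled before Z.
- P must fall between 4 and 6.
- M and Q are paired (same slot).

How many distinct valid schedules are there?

Splitting on N: it can be 1 (24), 2 (24). Listing each branch's schedules as (P, M, Z, Q, G):
N=1: (4,1,5,1,1) (4,1,6,1,1) (4,1,7,1,1) (4,2,5,2,1) (4,2,6,2,1) (4,2,7,2,1) (4,3,5,3,1) (4,3,6,3,1) (4,3,7,3,1) (4,4,5,4,1) (4,4,6,4,1) (4,4,7,4,1) (5,1,6,1,1) (5,1,7,1,1) (5,2,6,2,1) (5,2,7,2,1) (5,3,6,3,1) (5,3,7,3,1) (5,4,6,4,1) (5,4,7,4,1) (6,1,7,1,1) (6,2,7,2,1) (6,3,7,3,1) (6,4,7,4,1) — 24.
N=2: (4,1,5,1,2) (4,1,6,1,2) (4,1,7,1,2) (4,2,5,2,2) (4,2,6,2,2) (4,2,7,2,2) (4,3,5,3,2) (4,3,6,3,2) (4,3,7,3,2) (4,4,5,4,2) (4,4,6,4,2) (4,4,7,4,2) (5,1,6,1,2) (5,1,7,1,2) (5,2,6,2,2) (5,2,7,2,2) (5,3,6,3,2) (5,3,7,3,2) (5,4,6,4,2) (5,4,7,4,2) (6,1,7,1,2) (6,2,7,2,2) (6,3,7,3,2) (6,4,7,4,2) — 24.
Summing: 24 + 24 = 48.

48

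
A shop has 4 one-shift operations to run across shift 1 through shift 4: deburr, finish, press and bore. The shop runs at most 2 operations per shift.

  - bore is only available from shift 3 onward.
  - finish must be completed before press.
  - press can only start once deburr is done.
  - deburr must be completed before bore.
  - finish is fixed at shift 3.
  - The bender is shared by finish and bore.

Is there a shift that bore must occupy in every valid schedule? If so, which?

shift 4

bore's window is shift 3–shift 4.
finish is fixed at shift 3, and bore can't share a shift with finish.
So bore must be shift 4.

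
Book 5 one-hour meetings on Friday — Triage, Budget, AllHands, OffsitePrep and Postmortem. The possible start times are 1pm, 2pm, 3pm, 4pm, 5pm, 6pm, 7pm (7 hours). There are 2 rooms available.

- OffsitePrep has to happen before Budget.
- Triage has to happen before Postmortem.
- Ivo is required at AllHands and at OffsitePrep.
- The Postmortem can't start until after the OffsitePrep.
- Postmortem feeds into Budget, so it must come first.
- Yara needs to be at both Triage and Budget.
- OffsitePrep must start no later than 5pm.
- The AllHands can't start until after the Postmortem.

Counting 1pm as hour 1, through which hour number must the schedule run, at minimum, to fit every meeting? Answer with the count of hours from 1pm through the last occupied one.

The precedence chain requires at least 3 distinct hours.
With at most 2 per hour and 5 meetings, at least 3 hours are needed.
3 works (last occupied hour: 3pm): for example Budget=3pm, OffsitePrep=1pm, Postmortem=2pm, Triage=1pm, AllHands=3pm.

3 hours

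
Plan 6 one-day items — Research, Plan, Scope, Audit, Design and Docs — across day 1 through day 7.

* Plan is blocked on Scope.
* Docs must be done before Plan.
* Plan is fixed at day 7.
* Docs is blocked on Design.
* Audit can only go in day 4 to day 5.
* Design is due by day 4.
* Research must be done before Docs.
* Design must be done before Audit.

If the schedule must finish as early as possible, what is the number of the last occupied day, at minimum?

7

The precedence chain requires at least 3 distinct days.
Plan can't be placed before day 7, so the schedule must run through at least day 7.
7 works (last occupied day: day 7): for example Design in day 1, Docs in day 2, Research in day 1, Plan in day 7, Audit in day 4, Scope in day 1.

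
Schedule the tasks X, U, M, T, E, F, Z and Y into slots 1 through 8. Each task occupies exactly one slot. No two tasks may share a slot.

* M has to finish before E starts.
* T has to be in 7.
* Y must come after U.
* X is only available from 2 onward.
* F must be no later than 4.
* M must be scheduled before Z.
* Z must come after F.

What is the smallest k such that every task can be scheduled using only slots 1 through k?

8

The precedence chain requires at least 2 distinct slots.
With at most 1 per slot and 8 tasks, at least 8 slots are needed.
T can't be placed before 7, so the schedule must run through at least slot 7.
8 works (last occupied slot: 8): for example X=2, T=7, M=3, Z=4, E=6, U=5, F=1, Y=8.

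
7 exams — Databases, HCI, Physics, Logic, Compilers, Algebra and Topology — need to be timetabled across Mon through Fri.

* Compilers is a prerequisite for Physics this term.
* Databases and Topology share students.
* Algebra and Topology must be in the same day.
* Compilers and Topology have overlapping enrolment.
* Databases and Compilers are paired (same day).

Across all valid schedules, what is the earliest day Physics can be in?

Precedence pushes Physics to at least Tue.
Physics at Tue is achievable: Databases in Mon, Topology in Tue, Compilers in Mon, Physics in Tue, Logic in Mon, Algebra in Tue, HCI in Mon.

Tue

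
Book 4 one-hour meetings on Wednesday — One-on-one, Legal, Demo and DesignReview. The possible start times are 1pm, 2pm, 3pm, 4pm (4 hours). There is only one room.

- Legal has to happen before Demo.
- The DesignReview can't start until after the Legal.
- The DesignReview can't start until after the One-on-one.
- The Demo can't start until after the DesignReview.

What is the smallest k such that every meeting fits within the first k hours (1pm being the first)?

The precedence chain requires at least 3 distinct hours.
With at most 1 per hour and 4 meetings, at least 4 hours are needed.
4 works (last occupied hour: 4pm): for example Legal=1pm, DesignReview=3pm, One-on-one=2pm, Demo=4pm.

4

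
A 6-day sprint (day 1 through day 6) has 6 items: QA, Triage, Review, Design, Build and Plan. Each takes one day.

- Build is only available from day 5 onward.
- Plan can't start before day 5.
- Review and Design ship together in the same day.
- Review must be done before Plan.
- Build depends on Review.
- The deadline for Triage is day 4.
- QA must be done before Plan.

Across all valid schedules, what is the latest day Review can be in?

Downstream work caps Review at day 5.
Review at day 5 is achievable: Review in day 5, Build in day 6, Triage in day 1, Design in day 5, Plan in day 6, QA in day 1.

day 5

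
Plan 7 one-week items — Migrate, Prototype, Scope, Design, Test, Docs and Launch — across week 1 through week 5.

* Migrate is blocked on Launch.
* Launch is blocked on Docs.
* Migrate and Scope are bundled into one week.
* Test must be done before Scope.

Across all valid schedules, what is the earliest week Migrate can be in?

week 3

Precedence pushes Migrate to at least week 3.
Migrate at week 3 is achievable: Design=week 1, Docs=week 1, Test=week 1, Launch=week 2, Scope=week 3, Migrate=week 3, Prototype=week 1.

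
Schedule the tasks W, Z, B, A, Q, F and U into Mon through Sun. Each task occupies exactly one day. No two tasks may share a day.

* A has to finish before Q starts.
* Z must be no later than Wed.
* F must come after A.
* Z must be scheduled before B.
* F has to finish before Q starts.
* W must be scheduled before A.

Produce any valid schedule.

B=Sat, A=Wed, Q=Fri, W=Tue, U=Sun, Z=Mon, F=Thu

Checking: A(Wed) before Q(Fri); F(Thu) before Q(Fri); A(Wed) before F(Thu); Z(Mon) before B(Sat); W(Tue) before A(Wed); Z=Mon in [Mon,Wed]; max 1 per day (cap 1).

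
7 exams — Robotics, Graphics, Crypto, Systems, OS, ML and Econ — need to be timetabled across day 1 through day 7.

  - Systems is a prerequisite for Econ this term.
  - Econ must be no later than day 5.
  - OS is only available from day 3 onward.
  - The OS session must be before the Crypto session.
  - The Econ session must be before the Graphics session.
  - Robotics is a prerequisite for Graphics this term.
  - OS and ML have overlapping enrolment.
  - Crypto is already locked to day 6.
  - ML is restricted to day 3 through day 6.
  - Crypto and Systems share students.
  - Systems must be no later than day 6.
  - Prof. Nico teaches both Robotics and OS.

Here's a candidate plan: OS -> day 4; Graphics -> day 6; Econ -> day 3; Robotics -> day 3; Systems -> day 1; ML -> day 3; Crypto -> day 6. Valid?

Valid

The Econ session must be before the Graphics session — holds.
Systems is a prerequisite for Econ this term — holds.
Systems must be no later than day 6 — holds.
OS is only available from day 3 onward — holds.
Robotics is a prerequisite for Graphics this term — holds.
OS and ML have overlapping enrolment — holds.
Econ must be no later than day 5 — holds.
Crypto is already locked to day 6 — holds.
ML is restricted to day 3 through day 6 — holds.
Prof. Nico teaches both Robotics and OS — holds.
The OS session must be before the Crypto session — holds.
Crypto and Systems share students — holds.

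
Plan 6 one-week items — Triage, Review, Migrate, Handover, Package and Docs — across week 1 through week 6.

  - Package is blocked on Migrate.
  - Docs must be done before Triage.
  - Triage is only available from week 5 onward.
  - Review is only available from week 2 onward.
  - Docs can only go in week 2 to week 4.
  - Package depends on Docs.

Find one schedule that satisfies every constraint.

Package=week 3; Triage=week 5; Review=week 2; Docs=week 2; Handover=week 1; Migrate=week 1

Checking: Docs(week 2) before Package(week 3); Migrate(week 1) before Package(week 3); Docs(week 2) before Triage(week 5); Triage=week 5 in [week 5,week 6]; Review=week 2 in [week 2,week 6]; Docs=week 2 in [week 2,week 4].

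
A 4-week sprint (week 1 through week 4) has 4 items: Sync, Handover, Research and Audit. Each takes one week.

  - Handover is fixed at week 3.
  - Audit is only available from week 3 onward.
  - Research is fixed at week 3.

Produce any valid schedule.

Audit=week 3, Research=week 3, Sync=week 1, Handover=week 3

Checking: Audit=week 3 in [week 3,week 4]; Handover=week 3 in [week 3,week 3]; Research=week 3 in [week 3,week 3].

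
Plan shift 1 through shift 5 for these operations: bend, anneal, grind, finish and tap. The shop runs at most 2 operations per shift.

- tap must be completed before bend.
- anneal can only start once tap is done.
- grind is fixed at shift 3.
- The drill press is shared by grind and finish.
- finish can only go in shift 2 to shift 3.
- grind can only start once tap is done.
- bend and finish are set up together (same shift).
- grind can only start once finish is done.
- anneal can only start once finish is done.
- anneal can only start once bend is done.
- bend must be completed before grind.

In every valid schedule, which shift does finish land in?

shift 2

finish's window is shift 2–shift 3.
grind is fixed at shift 3, and finish can't share a shift with grind.
So finish must be shift 2.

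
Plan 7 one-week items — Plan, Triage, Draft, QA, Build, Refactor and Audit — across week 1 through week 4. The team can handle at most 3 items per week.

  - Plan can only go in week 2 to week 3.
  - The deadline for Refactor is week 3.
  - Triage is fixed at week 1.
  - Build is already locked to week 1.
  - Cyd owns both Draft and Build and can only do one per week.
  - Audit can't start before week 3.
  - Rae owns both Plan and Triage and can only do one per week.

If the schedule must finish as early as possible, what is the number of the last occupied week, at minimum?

week 3

With at most 3 per week and 7 tasks, at least 3 weeks are needed.
Audit can't be placed before week 3, so the schedule must run through at least week 3.
3 works (last occupied week: week 3): for example QA=week 1; Triage=week 1; Build=week 1; Draft=week 2; Plan=week 2; Refactor=week 2; Audit=week 3.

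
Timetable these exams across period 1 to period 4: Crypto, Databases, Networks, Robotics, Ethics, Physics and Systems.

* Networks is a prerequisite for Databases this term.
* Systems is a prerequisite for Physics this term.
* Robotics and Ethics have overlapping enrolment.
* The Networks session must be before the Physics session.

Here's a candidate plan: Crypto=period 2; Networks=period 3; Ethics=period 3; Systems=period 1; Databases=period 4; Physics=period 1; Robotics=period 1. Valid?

No — it violates: The Networks session must be before the Physics session

Systems is a prerequisite for Physics this term — violated.
Networks is a prerequisite for Databases this term — holds.
Robotics and Ethics have overlapping enrolment — holds.
The Networks session must be before the Physics session — violated.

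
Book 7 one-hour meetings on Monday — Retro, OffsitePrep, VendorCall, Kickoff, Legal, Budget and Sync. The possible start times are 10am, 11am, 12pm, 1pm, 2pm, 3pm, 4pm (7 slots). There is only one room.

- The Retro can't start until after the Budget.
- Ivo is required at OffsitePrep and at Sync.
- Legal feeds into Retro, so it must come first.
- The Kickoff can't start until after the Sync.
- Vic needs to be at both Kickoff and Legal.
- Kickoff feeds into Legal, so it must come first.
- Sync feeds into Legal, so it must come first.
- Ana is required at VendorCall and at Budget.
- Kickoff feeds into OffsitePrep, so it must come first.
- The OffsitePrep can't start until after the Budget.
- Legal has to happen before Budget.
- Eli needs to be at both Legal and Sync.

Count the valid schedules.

14

Splitting on Retro: it can be 2pm (2), 3pm (6), 4pm (6). Listing each branch's schedules as (OffsitePrep, VendorCall, Kickoff, Legal, Budget, Sync):
Retro=2pm: (3pm,4pm,11am,12pm,1pm,10am) (4pm,3pm,11am,12pm,1pm,10am) — 2.
Retro=3pm: (2pm,4pm,11am,12pm,1pm,10am) (4pm,10am,12pm,1pm,2pm,11am) (4pm,11am,12pm,1pm,2pm,10am) (4pm,12pm,11am,1pm,2pm,10am) (4pm,1pm,11am,12pm,2pm,10am) (4pm,2pm,11am,12pm,1pm,10am) — 6.
Retro=4pm: (2pm,3pm,11am,12pm,1pm,10am) (3pm,10am,12pm,1pm,2pm,11am) (3pm,11am,12pm,1pm,2pm,10am) (3pm,12pm,11am,1pm,2pm,10am) (3pm,1pm,11am,12pm,2pm,10am) (3pm,2pm,11am,12pm,1pm,10am) — 6.
Summing: 2 + 6 + 6 = 14.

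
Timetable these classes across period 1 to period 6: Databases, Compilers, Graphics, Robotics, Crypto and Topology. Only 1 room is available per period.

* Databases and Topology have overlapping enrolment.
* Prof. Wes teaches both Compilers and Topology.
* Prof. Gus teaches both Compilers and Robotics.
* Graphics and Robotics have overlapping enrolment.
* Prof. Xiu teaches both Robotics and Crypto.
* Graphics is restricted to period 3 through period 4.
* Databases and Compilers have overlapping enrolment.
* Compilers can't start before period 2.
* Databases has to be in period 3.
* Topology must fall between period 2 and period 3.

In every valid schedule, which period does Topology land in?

Topology's window is period 2–period 3.
Databases is fixed at period 3, and Topology can't share a period with Databases.
So Topology must be period 2.

period 2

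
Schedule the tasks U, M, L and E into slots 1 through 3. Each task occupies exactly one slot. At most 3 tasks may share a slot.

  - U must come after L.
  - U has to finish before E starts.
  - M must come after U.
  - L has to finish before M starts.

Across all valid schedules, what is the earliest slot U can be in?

2

Precedence pushes U to at least 2; downstream work caps U at 2.
U at 2 is achievable: L in 1; U in 2; E in 3; M in 3.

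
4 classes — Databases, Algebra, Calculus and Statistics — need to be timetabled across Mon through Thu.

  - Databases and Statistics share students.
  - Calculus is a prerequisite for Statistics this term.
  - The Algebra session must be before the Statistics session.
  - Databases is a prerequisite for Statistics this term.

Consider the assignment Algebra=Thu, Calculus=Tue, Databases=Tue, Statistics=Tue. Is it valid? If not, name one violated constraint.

No. The Algebra session must be before the Statistics session is not satisfied.

Databases is a prerequisite for Statistics this term — violated.
Calculus is a prerequisite for Statistics this term — violated.
The Algebra session must be before the Statistics session — violated.
Databases and Statistics share students — violated.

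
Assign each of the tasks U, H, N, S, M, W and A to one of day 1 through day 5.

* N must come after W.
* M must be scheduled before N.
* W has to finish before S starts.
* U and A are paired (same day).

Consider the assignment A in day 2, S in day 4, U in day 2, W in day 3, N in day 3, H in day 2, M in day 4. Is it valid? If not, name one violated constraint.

No. M must be scheduled before N is not satisfied.

U and A are paired (same day) — holds.
W has to finish before S starts — holds.
N must come after W — violated.
M must be scheduled before N — violated.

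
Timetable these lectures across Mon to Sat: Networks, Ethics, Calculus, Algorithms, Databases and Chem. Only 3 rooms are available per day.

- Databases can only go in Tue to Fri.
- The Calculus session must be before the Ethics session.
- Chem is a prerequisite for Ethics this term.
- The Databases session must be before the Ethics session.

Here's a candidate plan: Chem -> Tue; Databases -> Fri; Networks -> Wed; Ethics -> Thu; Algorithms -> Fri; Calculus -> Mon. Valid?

The Databases session must be before the Ethics session — violated.
The Calculus session must be before the Ethics session — holds.
Chem is a prerequisite for Ethics this term — holds.
Databases can only go in Tue to Fri — holds.
Only 3 rooms are available per day — holds.

No — it violates: The Databases session must be before the Ethics session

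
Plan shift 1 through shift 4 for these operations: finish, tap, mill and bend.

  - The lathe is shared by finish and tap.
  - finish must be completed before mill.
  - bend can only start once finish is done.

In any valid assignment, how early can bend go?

shift 2

Precedence pushes bend to at least shift 2.
bend at shift 2 is achievable: bend in shift 2; mill in shift 2; tap in shift 2; finish in shift 1.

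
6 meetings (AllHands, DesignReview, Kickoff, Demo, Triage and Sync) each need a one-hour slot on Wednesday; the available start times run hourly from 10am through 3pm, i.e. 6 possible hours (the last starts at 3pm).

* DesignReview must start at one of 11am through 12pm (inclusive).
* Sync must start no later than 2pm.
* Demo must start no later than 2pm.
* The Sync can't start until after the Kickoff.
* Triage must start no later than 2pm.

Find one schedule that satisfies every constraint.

Kickoff in 10am; Triage in 10am; Demo in 10am; Sync in 11am; AllHands in 10am; DesignReview in 11am

Checking: Kickoff(10am) before Sync(11am); Demo=10am in [10am,2pm]; Triage=10am in [10am,2pm]; DesignReview=11am in [11am,12pm]; Sync=11am in [10am,2pm].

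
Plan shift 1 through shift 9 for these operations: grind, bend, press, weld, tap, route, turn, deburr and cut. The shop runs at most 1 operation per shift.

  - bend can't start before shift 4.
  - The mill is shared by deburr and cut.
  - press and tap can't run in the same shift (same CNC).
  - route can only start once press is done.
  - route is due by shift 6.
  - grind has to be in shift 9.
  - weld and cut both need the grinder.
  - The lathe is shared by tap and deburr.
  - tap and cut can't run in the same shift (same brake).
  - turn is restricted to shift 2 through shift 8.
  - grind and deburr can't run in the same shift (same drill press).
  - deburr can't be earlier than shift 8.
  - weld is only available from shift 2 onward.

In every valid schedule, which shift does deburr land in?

deburr's window is shift 8–shift 9.
grind is fixed at shift 9, and deburr can't share a shift with grind.
So deburr must be shift 8.

shift 8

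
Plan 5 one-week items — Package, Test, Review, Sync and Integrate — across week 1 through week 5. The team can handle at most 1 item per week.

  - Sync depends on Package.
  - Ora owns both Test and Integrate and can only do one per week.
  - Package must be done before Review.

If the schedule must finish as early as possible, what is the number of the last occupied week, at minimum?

The precedence chain requires at least 2 distinct weeks.
With at most 1 per week and 5 tasks, at least 5 weeks are needed.
5 works (last occupied week: week 5): for example Test in week 4; Review in week 2; Package in week 1; Integrate in week 5; Sync in week 3.

5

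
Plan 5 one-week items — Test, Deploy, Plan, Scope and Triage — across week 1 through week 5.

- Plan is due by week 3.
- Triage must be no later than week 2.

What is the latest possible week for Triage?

Triage's own window allows nothing later than week 2.
Triage at week 2 is achievable: Triage in week 2, Deploy in week 1, Test in week 1, Plan in week 1, Scope in week 1.

week 2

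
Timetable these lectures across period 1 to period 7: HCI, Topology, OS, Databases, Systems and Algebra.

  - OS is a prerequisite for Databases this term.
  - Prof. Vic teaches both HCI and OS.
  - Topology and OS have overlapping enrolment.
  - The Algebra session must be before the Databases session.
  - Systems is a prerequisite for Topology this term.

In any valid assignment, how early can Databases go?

Precedence pushes Databases to at least period 2.
Databases at period 2 is achievable: OS -> period 1; Algebra -> period 1; Topology -> period 2; Systems -> period 1; HCI -> period 2; Databases -> period 2.

period 2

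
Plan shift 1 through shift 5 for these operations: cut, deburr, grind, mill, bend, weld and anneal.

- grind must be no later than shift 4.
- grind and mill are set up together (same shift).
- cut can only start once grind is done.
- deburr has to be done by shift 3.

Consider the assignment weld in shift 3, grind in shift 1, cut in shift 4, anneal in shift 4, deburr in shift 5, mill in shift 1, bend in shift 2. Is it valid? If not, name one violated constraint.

cut can only start once grind is done — holds.
grind and mill are set up together (same shift) — holds.
deburr has to be done by shift 3 — violated.
grind must be no later than shift 4 — holds.

Invalid. deburr has to be done by shift 3.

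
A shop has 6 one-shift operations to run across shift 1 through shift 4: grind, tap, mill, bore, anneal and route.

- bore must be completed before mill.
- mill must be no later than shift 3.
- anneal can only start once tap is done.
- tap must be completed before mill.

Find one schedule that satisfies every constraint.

route -> shift 1, grind -> shift 1, mill -> shift 2, anneal -> shift 2, bore -> shift 1, tap -> shift 1

Checking: tap(shift 1) before mill(shift 2); bore(shift 1) before mill(shift 2); tap(shift 1) before anneal(shift 2); mill=shift 2 in [shift 1,shift 3].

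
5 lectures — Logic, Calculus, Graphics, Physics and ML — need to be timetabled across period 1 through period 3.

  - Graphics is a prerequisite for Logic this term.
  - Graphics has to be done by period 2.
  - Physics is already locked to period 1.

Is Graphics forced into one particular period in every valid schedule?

No

Graphics can be period 1 (e.g. Physics -> period 1, Logic -> period 2, Graphics -> period 1, ML -> period 1, Calculus -> period 1) or period 2 (e.g. Physics in period 1; Logic in period 3; Calculus in period 1; Graphics in period 2; ML in period 1).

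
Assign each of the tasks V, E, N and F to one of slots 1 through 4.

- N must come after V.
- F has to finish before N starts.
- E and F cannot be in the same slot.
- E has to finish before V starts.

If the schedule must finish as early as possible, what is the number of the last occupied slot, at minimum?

The precedence chain requires at least 3 distinct slots.
3 works (last occupied slot: 3): for example F in 2, N in 3, V in 2, E in 1.

slot 3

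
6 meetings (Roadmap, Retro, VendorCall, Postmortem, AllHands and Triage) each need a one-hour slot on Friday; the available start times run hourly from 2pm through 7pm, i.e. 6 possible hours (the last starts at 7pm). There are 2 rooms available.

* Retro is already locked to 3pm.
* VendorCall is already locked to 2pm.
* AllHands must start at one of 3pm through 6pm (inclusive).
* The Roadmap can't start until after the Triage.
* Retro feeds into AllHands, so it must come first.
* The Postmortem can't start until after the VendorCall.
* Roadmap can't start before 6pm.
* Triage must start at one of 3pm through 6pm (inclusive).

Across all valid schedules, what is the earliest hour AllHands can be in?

4pm

AllHands is available from 3pm; precedence pushes AllHands to at least 4pm; AllHands's own window allows nothing later than 6pm.
AllHands at 4pm is achievable: VendorCall in 2pm; Triage in 3pm; Roadmap in 6pm; Retro in 3pm; AllHands in 4pm; Postmortem in 4pm.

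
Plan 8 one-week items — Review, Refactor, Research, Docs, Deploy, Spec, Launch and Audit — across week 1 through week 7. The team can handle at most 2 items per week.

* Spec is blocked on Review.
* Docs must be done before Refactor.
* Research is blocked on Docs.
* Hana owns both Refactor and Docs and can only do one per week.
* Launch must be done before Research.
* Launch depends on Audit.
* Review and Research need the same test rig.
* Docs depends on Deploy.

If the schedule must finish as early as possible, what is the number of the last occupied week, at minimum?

week 4

The precedence chain requires at least 3 distinct weeks.
With at most 2 per week and 8 tasks, at least 4 weeks are needed.
4 works (last occupied week: week 4): for example Spec=week 4; Research=week 4; Deploy=week 1; Audit=week 1; Refactor=week 3; Docs=week 2; Launch=week 2; Review=week 3.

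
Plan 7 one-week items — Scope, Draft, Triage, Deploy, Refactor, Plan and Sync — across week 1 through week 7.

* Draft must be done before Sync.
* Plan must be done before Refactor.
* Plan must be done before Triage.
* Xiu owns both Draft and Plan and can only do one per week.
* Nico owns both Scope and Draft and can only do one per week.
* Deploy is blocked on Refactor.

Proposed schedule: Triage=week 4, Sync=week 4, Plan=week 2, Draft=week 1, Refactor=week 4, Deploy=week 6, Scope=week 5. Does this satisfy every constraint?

Yes

Xiu owns both Draft and Plan and can only do one per week — holds.
Draft must be done before Sync — holds.
Plan must be done before Triage — holds.
Nico owns both Scope and Draft and can only do one per week — holds.
Plan must be done before Refactor — holds.
Deploy is blocked on Refactor — holds.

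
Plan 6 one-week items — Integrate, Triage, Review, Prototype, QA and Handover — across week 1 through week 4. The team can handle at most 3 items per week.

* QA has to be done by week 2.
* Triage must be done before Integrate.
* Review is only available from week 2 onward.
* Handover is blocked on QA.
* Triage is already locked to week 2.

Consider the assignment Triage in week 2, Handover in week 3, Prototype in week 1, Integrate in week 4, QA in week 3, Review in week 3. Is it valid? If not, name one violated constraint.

Review is only available from week 2 onward — holds.
Triage is already locked to week 2 — holds.
QA has to be done by week 2 — violated.
The team can handle at most 3 items per week — holds.
Triage must be done before Integrate — holds.
Handover is blocked on QA — violated.

No — it violates: QA has to be done by week 2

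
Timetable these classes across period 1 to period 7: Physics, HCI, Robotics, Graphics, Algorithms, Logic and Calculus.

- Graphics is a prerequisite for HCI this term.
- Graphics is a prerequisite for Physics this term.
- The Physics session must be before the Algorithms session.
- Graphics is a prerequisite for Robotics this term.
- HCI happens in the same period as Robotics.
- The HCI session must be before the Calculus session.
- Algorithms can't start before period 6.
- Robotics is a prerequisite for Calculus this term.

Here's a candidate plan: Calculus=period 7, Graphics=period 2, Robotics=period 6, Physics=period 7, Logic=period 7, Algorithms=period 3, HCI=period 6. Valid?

Graphics is a prerequisite for Physics this term — holds.
Graphics is a prerequisite for HCI this term — holds.
Algorithms can't start before period 6 — violated.
The HCI session must be before the Calculus session — holds.
Graphics is a prerequisite for Robotics this term — holds.
HCI happens in the same period as Robotics — holds.
The Physics session must be before the Algorithms session — violated.
Robotics is a prerequisite for Calculus this term — holds.

No. The Physics session must be before the Algorithms session is not satisfied.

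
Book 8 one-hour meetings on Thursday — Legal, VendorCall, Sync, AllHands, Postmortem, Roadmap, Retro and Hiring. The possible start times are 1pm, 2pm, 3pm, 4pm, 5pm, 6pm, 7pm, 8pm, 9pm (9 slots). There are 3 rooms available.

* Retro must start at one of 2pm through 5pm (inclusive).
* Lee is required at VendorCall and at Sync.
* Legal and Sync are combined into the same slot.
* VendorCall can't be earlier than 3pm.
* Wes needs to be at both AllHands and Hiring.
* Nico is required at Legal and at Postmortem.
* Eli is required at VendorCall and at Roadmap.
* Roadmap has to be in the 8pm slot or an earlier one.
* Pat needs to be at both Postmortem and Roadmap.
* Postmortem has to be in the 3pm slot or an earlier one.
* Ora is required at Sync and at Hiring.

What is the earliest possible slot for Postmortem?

1pm

Postmortem's own window allows nothing later than 3pm.
Postmortem at 1pm is achievable: AllHands in 1pm, VendorCall in 3pm, Postmortem in 1pm, Sync in 4pm, Legal in 4pm, Roadmap in 2pm, Hiring in 2pm, Retro in 2pm.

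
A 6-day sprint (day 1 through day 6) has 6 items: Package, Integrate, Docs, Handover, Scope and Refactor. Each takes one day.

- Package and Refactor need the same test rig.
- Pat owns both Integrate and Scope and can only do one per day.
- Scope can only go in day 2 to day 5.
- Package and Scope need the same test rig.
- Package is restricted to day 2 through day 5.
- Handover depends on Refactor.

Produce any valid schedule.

Docs -> day 1, Handover -> day 2, Package -> day 2, Refactor -> day 1, Scope -> day 3, Integrate -> day 1

Checking: Refactor(day 1) before Handover(day 2); Integrate(day 1) != Scope(day 3); Package(day 2) != Refactor(day 1); Package(day 2) != Scope(day 3); Package=day 2 in [day 2,day 5]; Scope=day 3 in [day 2,day 5].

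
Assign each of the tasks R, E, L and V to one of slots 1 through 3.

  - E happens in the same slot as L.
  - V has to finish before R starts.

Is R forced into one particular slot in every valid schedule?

No

R can be 2 (e.g. E -> 1; L -> 1; R -> 2; V -> 1) or 3 (e.g. L=1, V=1, E=1, R=3).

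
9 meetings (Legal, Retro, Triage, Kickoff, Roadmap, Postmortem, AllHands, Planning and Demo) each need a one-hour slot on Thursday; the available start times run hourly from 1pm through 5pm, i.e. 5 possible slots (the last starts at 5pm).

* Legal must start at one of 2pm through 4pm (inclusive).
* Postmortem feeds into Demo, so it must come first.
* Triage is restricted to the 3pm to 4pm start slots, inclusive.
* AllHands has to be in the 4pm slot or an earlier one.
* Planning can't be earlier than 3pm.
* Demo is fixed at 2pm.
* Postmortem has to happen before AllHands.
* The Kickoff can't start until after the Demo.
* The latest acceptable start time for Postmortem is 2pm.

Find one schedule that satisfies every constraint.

Demo in 2pm, AllHands in 2pm, Kickoff in 3pm, Roadmap in 1pm, Postmortem in 1pm, Retro in 1pm, Planning in 3pm, Legal in 2pm, Triage in 3pm

Checking: Postmortem(1pm) before AllHands(2pm); Postmortem(1pm) before Demo(2pm); Demo(2pm) before Kickoff(3pm); Planning=3pm in [3pm,5pm]; Postmortem=1pm in [1pm,2pm]; Triage=3pm in [3pm,4pm]; Demo=2pm in [2pm,2pm]; AllHands=2pm in [1pm,4pm]; Legal=2pm in [2pm,4pm].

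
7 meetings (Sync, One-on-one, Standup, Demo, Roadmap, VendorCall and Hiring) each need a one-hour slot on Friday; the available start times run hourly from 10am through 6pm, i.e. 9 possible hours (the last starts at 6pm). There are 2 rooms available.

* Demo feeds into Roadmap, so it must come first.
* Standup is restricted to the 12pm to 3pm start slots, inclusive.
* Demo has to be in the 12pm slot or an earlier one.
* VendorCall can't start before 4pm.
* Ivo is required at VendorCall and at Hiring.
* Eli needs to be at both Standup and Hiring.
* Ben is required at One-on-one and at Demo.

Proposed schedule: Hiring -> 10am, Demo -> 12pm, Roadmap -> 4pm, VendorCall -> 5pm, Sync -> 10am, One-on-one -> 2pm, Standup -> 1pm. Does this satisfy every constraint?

Ivo is required at VendorCall and at Hiring — holds.
Standup is restricted to the 12pm to 3pm start slots, inclusive — holds.
Eli needs to be at both Standup and Hiring — holds.
Ben is required at One-on-one and at Demo — holds.
Demo has to be in the 12pm slot or an earlier one — holds.
There are 2 rooms available — holds.
Demo feeds into Roadmap, so it must come first — holds.
VendorCall can't start before 4pm — holds.

Yes, all constraints hold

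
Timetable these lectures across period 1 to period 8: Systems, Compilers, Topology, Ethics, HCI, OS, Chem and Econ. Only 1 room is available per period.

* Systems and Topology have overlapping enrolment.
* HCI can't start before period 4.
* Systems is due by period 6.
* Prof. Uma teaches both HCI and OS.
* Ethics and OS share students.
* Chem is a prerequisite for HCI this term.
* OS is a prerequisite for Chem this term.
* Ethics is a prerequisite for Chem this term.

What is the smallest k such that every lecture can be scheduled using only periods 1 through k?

8 periods

The precedence chain requires at least 3 distinct periods.
With at most 1 per period and 8 lectures, at least 8 periods are needed.
HCI can't be placed before period 4, so the schedule must run through at least period 4.
8 works (last occupied period: period 8): for example Compilers=period 6; Topology=period 7; Ethics=period 1; Systems=period 5; Chem=period 3; OS=period 2; HCI=period 4; Econ=period 8.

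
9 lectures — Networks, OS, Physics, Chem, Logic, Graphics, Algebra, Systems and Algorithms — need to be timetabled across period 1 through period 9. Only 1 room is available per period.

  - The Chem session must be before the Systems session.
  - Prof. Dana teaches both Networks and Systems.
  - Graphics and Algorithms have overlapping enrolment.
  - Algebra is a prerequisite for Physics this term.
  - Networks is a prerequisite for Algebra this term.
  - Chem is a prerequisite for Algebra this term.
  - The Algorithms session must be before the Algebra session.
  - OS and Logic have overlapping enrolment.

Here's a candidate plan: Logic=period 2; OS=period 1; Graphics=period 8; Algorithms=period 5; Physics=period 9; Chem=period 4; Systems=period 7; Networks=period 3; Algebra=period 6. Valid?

The Chem session must be before the Systems session — holds.
Networks is a prerequisite for Algebra this term — holds.
Only 1 room is available per period — holds.
Chem is a prerequisite for Algebra this term — holds.
Prof. Dana teaches both Networks and Systems — holds.
The Algorithms session must be before the Algebra session — holds.
Graphics and Algorithms have overlapping enrolment — holds.
OS and Logic have overlapping enrolment — holds.
Algebra is a prerequisite for Physics this term — holds.

Valid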